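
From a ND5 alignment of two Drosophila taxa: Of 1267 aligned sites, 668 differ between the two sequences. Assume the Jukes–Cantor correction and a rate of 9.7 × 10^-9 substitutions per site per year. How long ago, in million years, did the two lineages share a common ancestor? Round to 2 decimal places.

46.93

p = 668/1267 ≈ 0.52723.
d = −(3/4) ln(1 − 4p/3) = −0.75 ln(1 − 0.702973) = −0.75 ln(0.297027)
  = −0.75 × (-1.213932) = 0.910449 substitutions/site.
Under a molecular clock d = 2μt, so t = d/(2μ) = 0.910449 / (2 × 9.7 × 10^-9) = 46.93 million years.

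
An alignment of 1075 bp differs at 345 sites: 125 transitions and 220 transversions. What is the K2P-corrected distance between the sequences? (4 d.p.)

P = 125/1075 ≈ 0.116279 and Q = 220/1075 ≈ 0.204651.
Under the Kimura two-parameter model, d = −½ ln(1 − 2P − Q) − ¼ ln(1 − 2Q).
1 − 2P − Q = 0.562791, giving −½ ln(0.562791) = 0.287423.
1 − 2Q = 0.590698, giving −¼ ln(0.590698) = 0.131613.
d = 0.287423 + 0.131613 = 0.419036.

0.4190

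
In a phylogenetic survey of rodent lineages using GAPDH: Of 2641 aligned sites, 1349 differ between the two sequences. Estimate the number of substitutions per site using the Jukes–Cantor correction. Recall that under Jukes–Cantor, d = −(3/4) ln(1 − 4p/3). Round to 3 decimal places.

p = 1349/2641 ≈ 0.510791.
d = −(3/4) ln(1 − 4p/3) = −0.75 ln(1 − 0.681055) = −0.75 ln(0.318945)
  = −0.75 × (-1.142737) = 0.857053 substitutions/site.

0.857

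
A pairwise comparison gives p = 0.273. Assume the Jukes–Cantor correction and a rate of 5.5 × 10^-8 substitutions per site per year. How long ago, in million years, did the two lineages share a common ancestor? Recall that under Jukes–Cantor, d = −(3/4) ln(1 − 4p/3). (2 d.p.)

3.09

d = −(3/4) ln(1 − 4p/3) = −0.75 ln(1 − 0.364) = −0.75 ln(0.636)
  = −0.75 × (-0.452557) = 0.339418 substitutions/site.
Under a molecular clock d = 2μt, so t = d/(2μ) = 0.339418 / (2 × 5.5 × 10^-8) = 3.09 million years.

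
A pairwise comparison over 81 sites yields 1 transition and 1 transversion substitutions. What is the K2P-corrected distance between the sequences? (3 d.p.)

P = 1/81 ≈ 0.012346 and Q = 1/81 ≈ 0.012346.
Under the Kimura two-parameter model, d = −½ ln(1 − 2P − Q) − ¼ ln(1 − 2Q).
1 − 2P − Q = 0.962962, giving −½ ln(0.962962) = 0.018871.
1 − 2Q = 0.975308, giving −¼ ln(0.975308) = 0.006250.
d = 0.018871 + 0.006250 = 0.025121.

0.025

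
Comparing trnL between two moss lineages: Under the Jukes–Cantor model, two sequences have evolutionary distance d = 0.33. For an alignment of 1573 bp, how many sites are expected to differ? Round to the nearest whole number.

420

Invert JC69: p = (3/4)(1 − e^(−4d/3)) = 0.75 × (1 − e^(-0.44)) = 0.75 × (1 − 0.644036) = 0.266973.
Expected differing sites = pL ≈ 0.266973 × 1573 = 419.948529 ≈ 420.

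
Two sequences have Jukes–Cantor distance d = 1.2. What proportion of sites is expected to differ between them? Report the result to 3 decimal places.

0.599

p = (3/4)(1 − e^(−4d/3)) = 0.75 × (1 − e^(-1.6)) = 0.75 × (1 − 0.201897) = 0.598577.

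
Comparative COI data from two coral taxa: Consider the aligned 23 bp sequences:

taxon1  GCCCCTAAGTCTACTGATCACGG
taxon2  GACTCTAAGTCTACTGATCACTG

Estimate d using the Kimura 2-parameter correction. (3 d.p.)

0.143

Of 23 sites, 1 differences are transitions and 2 are transversions, so P = 1/23 ≈ 0.043478 and Q = 2/23 ≈ 0.086957.
Under the Kimura two-parameter model, d = −½ ln(1 − 2P − Q) − ¼ ln(1 − 2Q).
1 − 2P − Q = 0.826087, giving −½ ln(0.826087) = 0.095528.
1 − 2Q = 0.826086, giving −¼ ln(0.826086) = 0.047764.
d = 0.095528 + 0.047764 = 0.143292.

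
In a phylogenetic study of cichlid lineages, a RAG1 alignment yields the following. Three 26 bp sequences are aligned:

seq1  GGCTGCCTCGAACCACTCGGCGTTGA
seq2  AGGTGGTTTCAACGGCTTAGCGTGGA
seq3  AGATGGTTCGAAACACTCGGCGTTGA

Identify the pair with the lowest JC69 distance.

seq1–seq2: 11/26 differ, p = 0.423, d = 0.623.
seq1–seq3: 5/26 differ, p = 0.192, d = 0.222.
seq2–seq3: 9/26 differ, p = 0.346, d = 0.464.
The smallest distance is between seq1 and seq3.

seq1 and seq3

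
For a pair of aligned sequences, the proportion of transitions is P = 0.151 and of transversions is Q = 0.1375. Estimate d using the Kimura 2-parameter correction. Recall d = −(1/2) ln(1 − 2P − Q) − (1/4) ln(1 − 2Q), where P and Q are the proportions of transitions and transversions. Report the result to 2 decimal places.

0.37

Under the Kimura two-parameter model, d = −½ ln(1 − 2P − Q) − ¼ ln(1 − 2Q).
1 − 2P − Q = 0.5605, giving −½ ln(0.5605) = 0.289463.
1 − 2Q = 0.725, giving −¼ ln(0.725) = 0.080396.
d = 0.289463 + 0.080396 = 0.369859.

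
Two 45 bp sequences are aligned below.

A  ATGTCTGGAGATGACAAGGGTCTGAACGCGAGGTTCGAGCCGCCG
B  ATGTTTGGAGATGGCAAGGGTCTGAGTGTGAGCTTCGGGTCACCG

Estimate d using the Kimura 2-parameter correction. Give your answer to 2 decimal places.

0.25

Of 45 sites, 8 differences are transitions and 1 are transversions, so P = 8/45 ≈ 0.177778 and Q = 1/45 ≈ 0.022222.
Under the Kimura two-parameter model, d = −½ ln(1 − 2P − Q) − ¼ ln(1 − 2Q).
1 − 2P − Q = 0.622222, giving −½ ln(0.622222) = 0.237229.
1 − 2Q = 0.955556, giving −¼ ln(0.955556) = 0.011365.
d = 0.237229 + 0.011365 = 0.248594.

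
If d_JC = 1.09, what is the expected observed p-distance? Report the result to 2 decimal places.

p = (3/4)(1 − e^(−4d/3)) = 0.75 × (1 − e^(-1.453333)) = 0.75 × (1 − 0.233790) = 0.574658.

0.57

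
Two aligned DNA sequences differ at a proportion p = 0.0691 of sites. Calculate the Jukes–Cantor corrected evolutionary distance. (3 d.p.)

0.072

d = −(3/4) ln(1 − 4p/3) = −0.75 ln(1 − 0.092133) = −0.75 ln(0.907867)
  = −0.75 × (-0.096657) = 0.072493 substitutions/site.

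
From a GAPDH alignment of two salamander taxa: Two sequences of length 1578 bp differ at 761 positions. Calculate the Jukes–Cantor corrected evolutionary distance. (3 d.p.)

0.773

p = 761/1578 ≈ 0.482256.
d = −(3/4) ln(1 − 4p/3) = −0.75 ln(1 − 0.643008) = −0.75 ln(0.356992)
  = −0.75 × (-1.030042) = 0.772532 substitutions/site.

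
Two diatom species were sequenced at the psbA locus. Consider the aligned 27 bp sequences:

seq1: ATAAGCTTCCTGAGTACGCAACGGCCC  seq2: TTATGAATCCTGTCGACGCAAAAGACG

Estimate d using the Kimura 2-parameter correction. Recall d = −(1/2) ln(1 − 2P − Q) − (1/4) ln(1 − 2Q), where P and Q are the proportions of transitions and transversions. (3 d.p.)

0.631

Of 27 sites, 1 differences are transitions and 10 are transversions, so P = 1/27 ≈ 0.037037 and Q = 10/27 ≈ 0.37037.
Under the Kimura two-parameter model, d = −½ ln(1 − 2P − Q) − ¼ ln(1 − 2Q).
1 − 2P − Q = 0.555556, giving −½ ln(0.555556) = 0.293893.
1 − 2Q = 0.25926, giving −¼ ln(0.25926) = 0.337481.
d = 0.293893 + 0.337481 = 0.631374.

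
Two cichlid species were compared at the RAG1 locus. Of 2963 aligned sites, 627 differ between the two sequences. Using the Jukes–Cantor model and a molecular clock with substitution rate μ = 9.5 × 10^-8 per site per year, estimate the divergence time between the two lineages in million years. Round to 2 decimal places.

p = 627/2963 ≈ 0.21161.
d = −(3/4) ln(1 − 4p/3) = −0.75 ln(1 − 0.282147) = −0.75 ln(0.717853)
  = −0.75 × (-0.331490) = 0.248618 substitutions/site.
Under a molecular clock d = 2μt, so t = d/(2μ) = 0.248618 / (2 × 9.5 × 10^-8) = 1.31 million years.

1.31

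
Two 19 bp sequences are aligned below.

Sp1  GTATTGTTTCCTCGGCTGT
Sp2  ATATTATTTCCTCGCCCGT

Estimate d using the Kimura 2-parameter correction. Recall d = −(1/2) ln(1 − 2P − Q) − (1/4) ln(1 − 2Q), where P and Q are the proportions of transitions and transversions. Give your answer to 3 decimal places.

0.258

Of 19 sites, 3 differences are transitions and 1 are transversions, so P = 3/19 ≈ 0.157895 and Q = 1/19 ≈ 0.052632.
Under the Kimura two-parameter model, d = −½ ln(1 − 2P − Q) − ¼ ln(1 − 2Q).
1 − 2P − Q = 0.631578, giving −½ ln(0.631578) = 0.229767.
1 − 2Q = 0.894736, giving −¼ ln(0.894736) = 0.027807.
d = 0.229767 + 0.027807 = 0.257574.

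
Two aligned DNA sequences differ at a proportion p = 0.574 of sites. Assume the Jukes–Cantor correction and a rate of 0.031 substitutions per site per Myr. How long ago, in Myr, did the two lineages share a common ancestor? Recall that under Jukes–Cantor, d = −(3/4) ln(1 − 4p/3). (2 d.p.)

d = −(3/4) ln(1 − 4p/3) = −0.75 ln(1 − 0.765333) = −0.75 ln(0.234667)
  = −0.75 × (-1.449588) = 1.087191 substitutions/site.
Under a molecular clock d = 2μt, so t = d/(2μ) = 1.087191 / (2 × 0.031) = 17.54 Myr.

17.54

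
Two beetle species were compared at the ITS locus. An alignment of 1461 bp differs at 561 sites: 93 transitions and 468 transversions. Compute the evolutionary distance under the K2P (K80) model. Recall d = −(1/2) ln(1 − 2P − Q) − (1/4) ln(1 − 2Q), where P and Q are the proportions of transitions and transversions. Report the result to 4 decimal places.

0.5526

P = 93/1461 ≈ 0.063655 and Q = 468/1461 ≈ 0.320329.
Under the Kimura two-parameter model, d = −½ ln(1 − 2P − Q) − ¼ ln(1 − 2Q).
1 − 2P − Q = 0.552361, giving −½ ln(0.552361) = 0.296777.
1 − 2Q = 0.359342, giving −¼ ln(0.359342) = 0.255870.
d = 0.296777 + 0.255870 = 0.552647.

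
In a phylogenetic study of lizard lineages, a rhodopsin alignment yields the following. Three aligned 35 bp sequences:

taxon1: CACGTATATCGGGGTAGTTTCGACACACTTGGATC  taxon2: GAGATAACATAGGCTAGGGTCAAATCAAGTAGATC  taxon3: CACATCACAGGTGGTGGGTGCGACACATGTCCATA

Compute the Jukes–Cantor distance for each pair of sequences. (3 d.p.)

taxon1–taxon2: 17/35 sites differ → p ≈ 0.485714, d = −0.75 ln(1 − 0.647619) = 0.782282 ≈ 0.782.
taxon1–taxon3: 15/35 sites differ → p ≈ 0.428571, d = −0.75 ln(1 − 0.571428) = 0.635472 ≈ 0.635.
taxon2–taxon3: 17/35 sites differ → p ≈ 0.485714, d = −0.75 ln(1 − 0.647619) = 0.782282 ≈ 0.782.

d(taxon1,taxon2) = 0.782, d(taxon1,taxon3) = 0.635, d(taxon2,taxon3) = 0.782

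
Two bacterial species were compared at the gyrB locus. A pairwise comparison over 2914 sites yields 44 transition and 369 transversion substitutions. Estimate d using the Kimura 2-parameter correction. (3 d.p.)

P = 44/2914 ≈ 0.0151 and Q = 369/2914 ≈ 0.12663.
Under the Kimura two-parameter model, d = −½ ln(1 − 2P − Q) − ¼ ln(1 − 2Q).
1 − 2P − Q = 0.84317, giving −½ ln(0.84317) = 0.085293.
1 − 2Q = 0.74674, giving −¼ ln(0.74674) = 0.073010.
d = 0.085293 + 0.073010 = 0.158303.

0.158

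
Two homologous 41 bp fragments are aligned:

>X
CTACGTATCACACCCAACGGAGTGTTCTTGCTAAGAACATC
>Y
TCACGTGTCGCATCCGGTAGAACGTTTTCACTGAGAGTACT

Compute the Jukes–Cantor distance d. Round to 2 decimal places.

The sequences differ at 19 of 41 sites, so p = 19/41 ≈ 0.463415.
d = −(3/4) ln(1 − 4p/3) = −0.75 ln(1 − 0.617887) = −0.75 ln(0.382113)
  = −0.75 × (-0.962039) = 0.721529 substitutions/site.

0.72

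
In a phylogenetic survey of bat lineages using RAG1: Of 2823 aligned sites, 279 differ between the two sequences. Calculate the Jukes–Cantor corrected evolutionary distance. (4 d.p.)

p = 279/2823 ≈ 0.098831.
d = −(3/4) ln(1 − 4p/3) = −0.75 ln(1 − 0.131775) = −0.75 ln(0.868225)
  = −0.75 × (-0.141304) = 0.105978 substitutions/site.

0.1060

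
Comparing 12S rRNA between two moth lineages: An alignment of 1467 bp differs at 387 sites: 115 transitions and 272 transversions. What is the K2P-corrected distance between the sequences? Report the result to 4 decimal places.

P = 115/1467 ≈ 0.078391 and Q = 272/1467 ≈ 0.185412.
Under the Kimura two-parameter model, d = −½ ln(1 − 2P − Q) − ¼ ln(1 − 2Q).
1 − 2P − Q = 0.657806, giving −½ ln(0.657806) = 0.209423.
1 − 2Q = 0.629176, giving −¼ ln(0.629176) = 0.115836.
d = 0.209423 + 0.115836 = 0.325259.

0.3253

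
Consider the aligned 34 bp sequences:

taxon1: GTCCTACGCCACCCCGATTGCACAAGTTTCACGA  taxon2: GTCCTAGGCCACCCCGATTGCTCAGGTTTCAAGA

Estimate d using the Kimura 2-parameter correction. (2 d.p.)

Of 34 sites, 1 differences are transitions and 3 are transversions, so P = 1/34 ≈ 0.029412 and Q = 3/34 ≈ 0.088235.
Under the Kimura two-parameter model, d = −½ ln(1 − 2P − Q) − ¼ ln(1 − 2Q).
1 − 2P − Q = 0.852941, giving −½ ln(0.852941) = 0.079532.
1 − 2Q = 0.82353, giving −¼ ln(0.82353) = 0.048539.
d = 0.079532 + 0.048539 = 0.128071.

0.13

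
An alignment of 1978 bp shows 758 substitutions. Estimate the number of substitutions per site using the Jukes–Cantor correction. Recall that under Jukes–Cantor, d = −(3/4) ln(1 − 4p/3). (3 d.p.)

p = 758/1978 ≈ 0.383215.
d = −(3/4) ln(1 − 4p/3) = −0.75 ln(1 − 0.510953) = −0.75 ln(0.489047)
  = −0.75 × (-0.715297) = 0.536473 substitutions/site.

0.536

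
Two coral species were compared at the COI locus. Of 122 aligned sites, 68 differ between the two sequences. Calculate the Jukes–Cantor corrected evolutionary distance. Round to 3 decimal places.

1.020

p = 68/122 ≈ 0.557377.
d = −(3/4) ln(1 − 4p/3) = −0.75 ln(1 − 0.743169) = −0.75 ln(0.256831)
  = −0.75 × (-1.359337) = 1.019503 substitutions/site.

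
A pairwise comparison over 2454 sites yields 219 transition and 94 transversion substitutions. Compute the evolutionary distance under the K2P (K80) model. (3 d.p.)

0.142

P = 219/2454 ≈ 0.089242 and Q = 94/2454 ≈ 0.038305.
Under the Kimura two-parameter model, d = −½ ln(1 − 2P − Q) − ¼ ln(1 − 2Q).
1 − 2P − Q = 0.783211, giving −½ ln(0.783211) = 0.122177.
1 − 2Q = 0.92339, giving −¼ ln(0.92339) = 0.019926.
d = 0.122177 + 0.019926 = 0.142103.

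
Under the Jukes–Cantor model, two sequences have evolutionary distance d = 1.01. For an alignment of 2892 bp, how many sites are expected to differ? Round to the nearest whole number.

1605

Invert JC69: p = (3/4)(1 − e^(−4d/3)) = 0.75 × (1 − e^(-1.346667)) = 0.75 × (1 − 0.260106) = 0.554921.
Expected differing sites = pL ≈ 0.554921 × 2892 = 1604.831532 ≈ 1605.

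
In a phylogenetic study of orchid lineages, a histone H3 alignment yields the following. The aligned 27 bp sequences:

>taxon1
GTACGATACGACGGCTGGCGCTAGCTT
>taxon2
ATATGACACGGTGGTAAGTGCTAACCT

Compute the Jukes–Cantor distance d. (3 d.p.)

The sequences differ at 11 of 27 sites, so p = 11/27 ≈ 0.407407.
d = −(3/4) ln(1 − 4p/3) = −0.75 ln(1 − 0.543209) = −0.75 ln(0.456791)
  = −0.75 × (-0.783529) = 0.587647 substitutions/site.

0.588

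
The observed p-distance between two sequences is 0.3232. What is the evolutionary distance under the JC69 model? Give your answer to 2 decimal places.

0.42

d = −(3/4) ln(1 − 4p/3) = −0.75 ln(1 − 0.430933) = −0.75 ln(0.569067)
  = −0.75 × (-0.563757) = 0.422818 substitutions/site.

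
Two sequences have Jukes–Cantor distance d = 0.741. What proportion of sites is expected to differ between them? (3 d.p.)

0.471

p = (3/4)(1 − e^(−4d/3)) = 0.75 × (1 − e^(-0.988)) = 0.75 × (1 − 0.372321) = 0.470759.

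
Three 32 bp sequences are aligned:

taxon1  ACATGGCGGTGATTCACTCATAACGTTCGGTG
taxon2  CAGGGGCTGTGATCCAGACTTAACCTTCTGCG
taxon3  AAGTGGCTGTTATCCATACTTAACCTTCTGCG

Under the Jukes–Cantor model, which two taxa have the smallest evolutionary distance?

taxon1–taxon2: 12/32 differ, p = 0.375, d = 0.520.
taxon1–taxon3: 11/32 differ, p = 0.344, d = 0.460.
taxon2–taxon3: 4/32 differ, p = 0.125, d = 0.137.
The smallest distance is between taxon2 and taxon3.

taxon2 and taxon3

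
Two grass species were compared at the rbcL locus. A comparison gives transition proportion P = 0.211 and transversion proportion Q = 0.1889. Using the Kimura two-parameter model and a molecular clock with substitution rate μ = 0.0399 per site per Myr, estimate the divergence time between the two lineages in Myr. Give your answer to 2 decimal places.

Under the Kimura two-parameter model, d = −½ ln(1 − 2P − Q) − ¼ ln(1 − 2Q).
1 − 2P − Q = 0.3891, giving −½ ln(0.3891) = 0.471959.
1 − 2Q = 0.6222, giving −¼ ln(0.6222) = 0.118623.
d = 0.471959 + 0.118623 = 0.590582.
Under a molecular clock d = 2μt, so t = d/(2μ) = 0.590582 / (2 × 0.0399) = 7.40 Myr.

7.40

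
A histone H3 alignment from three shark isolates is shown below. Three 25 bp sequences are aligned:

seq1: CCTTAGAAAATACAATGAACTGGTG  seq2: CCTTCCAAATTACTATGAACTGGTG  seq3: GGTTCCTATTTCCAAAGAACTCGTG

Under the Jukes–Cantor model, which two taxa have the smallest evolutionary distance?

seq1 and seq2

seq1–seq2: 4/25 differ, p = 0.160, d = 0.180.
seq1–seq3: 10/25 differ, p = 0.400, d = 0.572.
seq2–seq3: 8/25 differ, p = 0.320, d = 0.417.
The smallest distance is between seq1 and seq2.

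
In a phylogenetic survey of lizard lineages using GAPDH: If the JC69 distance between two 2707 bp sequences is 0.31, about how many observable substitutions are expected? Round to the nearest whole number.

687

Invert JC69: p = (3/4)(1 − e^(−4d/3)) = 0.75 × (1 − e^(-0.413333)) = 0.75 × (1 − 0.661442) = 0.253919.
Expected differing sites = pL ≈ 0.253919 × 2707 = 687.358733 ≈ 687.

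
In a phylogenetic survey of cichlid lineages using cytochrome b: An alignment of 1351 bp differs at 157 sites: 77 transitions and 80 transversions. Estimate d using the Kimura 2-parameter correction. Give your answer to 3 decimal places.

0.127

P = 77/1351 ≈ 0.056995 and Q = 80/1351 ≈ 0.059215.
Under the Kimura two-parameter model, d = −½ ln(1 − 2P − Q) − ¼ ln(1 − 2Q).
1 − 2P − Q = 0.826795, giving −½ ln(0.826795) = 0.095099.
1 − 2Q = 0.88157, giving −¼ ln(0.88157) = 0.031513.
d = 0.095099 + 0.031513 = 0.126612.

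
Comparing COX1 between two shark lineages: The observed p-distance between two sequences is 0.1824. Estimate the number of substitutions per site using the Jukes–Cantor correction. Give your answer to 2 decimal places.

0.21

d = −(3/4) ln(1 − 4p/3) = −0.75 ln(1 − 0.2432) = −0.75 ln(0.7568)
  = −0.75 × (-0.278656) = 0.208992 substitutions/site.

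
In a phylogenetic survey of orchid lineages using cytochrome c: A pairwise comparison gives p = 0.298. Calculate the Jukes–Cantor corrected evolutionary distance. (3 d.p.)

d = −(3/4) ln(1 − 4p/3) = −0.75 ln(1 − 0.397333) = −0.75 ln(0.602667)
  = −0.75 × (-0.506390) = 0.379793 substitutions/site.

0.380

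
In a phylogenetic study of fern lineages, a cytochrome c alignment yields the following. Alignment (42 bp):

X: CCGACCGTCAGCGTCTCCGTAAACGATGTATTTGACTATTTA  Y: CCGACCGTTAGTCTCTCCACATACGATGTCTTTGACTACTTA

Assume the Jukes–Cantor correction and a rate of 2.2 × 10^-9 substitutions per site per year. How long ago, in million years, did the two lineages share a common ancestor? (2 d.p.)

The sequences differ at 8 of 42 sites (9, 12, 13, 19, 20, 22, 30, 39), so p = 8/42 ≈ 0.190476.
d = −(3/4) ln(1 − 4p/3) = −0.75 ln(1 − 0.253968) = −0.75 ln(0.746032)
  = −0.75 × (-0.292987) = 0.219740 substitutions/site.
Under a molecular clock d = 2μt, so t = d/(2μ) = 0.219740 / (2 × 2.2 × 10^-9) = 49.94 million years.

49.94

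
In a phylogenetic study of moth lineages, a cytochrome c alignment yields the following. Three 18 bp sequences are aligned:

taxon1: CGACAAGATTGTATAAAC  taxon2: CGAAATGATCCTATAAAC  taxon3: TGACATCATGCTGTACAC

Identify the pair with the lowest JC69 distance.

taxon1–taxon2: 4/18 differ, p = 0.222, d = 0.264.
taxon1–taxon3: 7/18 differ, p = 0.389, d = 0.548.
taxon2–taxon3: 6/18 differ, p = 0.333, d = 0.441.
The smallest distance is between taxon1 and taxon2.

taxon1 and taxon2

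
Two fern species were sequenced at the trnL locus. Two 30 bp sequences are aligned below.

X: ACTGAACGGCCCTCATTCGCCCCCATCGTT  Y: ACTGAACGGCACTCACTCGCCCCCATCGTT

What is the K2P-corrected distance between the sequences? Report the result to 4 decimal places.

Of 30 sites, 1 differences are transitions and 1 are transversions, so P = 1/30 ≈ 0.033333 and Q = 1/30 ≈ 0.033333.
Under the Kimura two-parameter model, d = −½ ln(1 − 2P − Q) − ¼ ln(1 − 2Q).
1 − 2P − Q = 0.900001, giving −½ ln(0.900001) = 0.052680.
1 − 2Q = 0.933334, giving −¼ ln(0.933334) = 0.017248.
d = 0.052680 + 0.017248 = 0.069928.

0.0699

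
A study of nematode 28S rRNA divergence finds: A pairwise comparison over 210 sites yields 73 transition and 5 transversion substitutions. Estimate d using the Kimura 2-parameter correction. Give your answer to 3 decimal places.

P = 73/210 ≈ 0.347619 and Q = 5/210 ≈ 0.02381.
Under the Kimura two-parameter model, d = −½ ln(1 − 2P − Q) − ¼ ln(1 − 2Q).
1 − 2P − Q = 0.280952, giving −½ ln(0.280952) = 0.634786.
1 − 2Q = 0.95238, giving −¼ ln(0.95238) = 0.012198.
d = 0.634786 + 0.012198 = 0.646984.

0.647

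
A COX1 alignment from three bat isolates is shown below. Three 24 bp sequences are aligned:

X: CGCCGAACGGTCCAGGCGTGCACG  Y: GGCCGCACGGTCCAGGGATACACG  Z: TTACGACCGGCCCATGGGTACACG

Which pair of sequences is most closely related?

X and Y

X–Y: 5/24 differ, p = 0.208, d = 0.244.
X–Z: 8/24 differ, p = 0.333, d = 0.441.
Y–Z: 8/24 differ, p = 0.333, d = 0.441.
The smallest distance is between X and Y.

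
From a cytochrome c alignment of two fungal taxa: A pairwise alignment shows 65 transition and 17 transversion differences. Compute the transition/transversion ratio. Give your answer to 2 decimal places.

3.82

R = 65/17 = 3.823529… ≈ 3.82 (to 2 d.p.).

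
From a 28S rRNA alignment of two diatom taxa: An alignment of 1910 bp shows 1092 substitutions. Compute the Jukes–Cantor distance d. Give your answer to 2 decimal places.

p = 1092/1910 ≈ 0.571728.
d = −(3/4) ln(1 − 4p/3) = −0.75 ln(1 − 0.762304) = −0.75 ln(0.237696)
  = −0.75 × (-1.436763) = 1.077572 substitutions/site.

1.08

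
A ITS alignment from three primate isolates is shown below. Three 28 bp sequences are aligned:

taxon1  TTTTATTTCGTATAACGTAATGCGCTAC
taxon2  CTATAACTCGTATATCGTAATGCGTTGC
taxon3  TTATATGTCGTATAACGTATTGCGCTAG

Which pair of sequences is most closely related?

taxon1 and taxon3

taxon1–taxon2: 7/28 differ, p = 0.250, d = 0.304.
taxon1–taxon3: 4/28 differ, p = 0.143, d = 0.158.
taxon2–taxon3: 8/28 differ, p = 0.286, d = 0.360.
The smallest distance is between taxon1 and taxon3.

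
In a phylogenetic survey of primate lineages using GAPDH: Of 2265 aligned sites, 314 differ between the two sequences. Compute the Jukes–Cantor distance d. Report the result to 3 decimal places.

p = 314/2265 ≈ 0.138631.
d = −(3/4) ln(1 − 4p/3) = −0.75 ln(1 − 0.184841) = −0.75 ln(0.815159)
  = −0.75 × (-0.204372) = 0.153279 substitutions/site.

0.153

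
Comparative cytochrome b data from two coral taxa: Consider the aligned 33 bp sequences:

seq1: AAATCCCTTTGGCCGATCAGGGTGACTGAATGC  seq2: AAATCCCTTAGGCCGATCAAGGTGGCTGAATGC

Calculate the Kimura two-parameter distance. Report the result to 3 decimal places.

0.098

Of 33 sites, 2 differences are transitions and 1 are transversions, so P = 2/33 ≈ 0.060606 and Q = 1/33 ≈ 0.030303.
Under the Kimura two-parameter model, d = −½ ln(1 − 2P − Q) − ¼ ln(1 − 2Q).
1 − 2P − Q = 0.848485, giving −½ ln(0.848485) = 0.082151.
1 − 2Q = 0.939394, giving −¼ ln(0.939394) = 0.015630.
d = 0.082151 + 0.015630 = 0.097781.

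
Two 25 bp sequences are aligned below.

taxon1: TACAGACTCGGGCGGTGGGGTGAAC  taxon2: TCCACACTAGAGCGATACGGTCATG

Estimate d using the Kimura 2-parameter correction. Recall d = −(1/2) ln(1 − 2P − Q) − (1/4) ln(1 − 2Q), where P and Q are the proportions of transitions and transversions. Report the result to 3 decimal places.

Of 25 sites, 3 differences are transitions and 7 are transversions, so P = 3/25 = 0.12 and Q = 7/25 = 0.28.
Under the Kimura two-parameter model, d = −½ ln(1 − 2P − Q) − ¼ ln(1 − 2Q).
1 − 2P − Q = 0.48, giving −½ ln(0.48) = 0.366985.
1 − 2Q = 0.44, giving −¼ ln(0.44) = 0.205245.
d = 0.366985 + 0.205245 = 0.572230.

0.572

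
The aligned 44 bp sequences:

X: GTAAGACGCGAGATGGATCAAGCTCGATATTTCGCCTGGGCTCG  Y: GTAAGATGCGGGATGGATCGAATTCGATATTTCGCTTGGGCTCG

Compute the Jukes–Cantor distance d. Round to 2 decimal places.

0.15

The sequences differ at 6 of 44 sites (7, 11, 20, 22, 23, 36), so p = 6/44 ≈ 0.136364.
d = −(3/4) ln(1 − 4p/3) = −0.75 ln(1 − 0.181819) = −0.75 ln(0.818181)
  = −0.75 × (-0.200672) = 0.150504 substitutions/site.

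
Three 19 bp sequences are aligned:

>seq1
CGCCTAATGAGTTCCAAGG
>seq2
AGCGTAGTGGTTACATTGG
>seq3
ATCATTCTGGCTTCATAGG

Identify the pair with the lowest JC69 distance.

seq2 and seq3

seq1–seq2: 9/19 differ, p = 0.474, d = 0.749.
seq1–seq3: 9/19 differ, p = 0.474, d = 0.749.
seq2–seq3: 7/19 differ, p = 0.368, d = 0.507.
The smallest distance is between seq2 and seq3.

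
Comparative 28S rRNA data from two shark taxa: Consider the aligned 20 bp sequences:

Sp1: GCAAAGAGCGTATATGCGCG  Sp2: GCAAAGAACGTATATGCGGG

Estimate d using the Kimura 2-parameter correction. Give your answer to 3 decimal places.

0.108

Of 20 sites, 1 differences are transitions and 1 are transversions, so P = 1/20 = 0.05 and Q = 1/20 = 0.05.
Under the Kimura two-parameter model, d = −½ ln(1 − 2P − Q) − ¼ ln(1 − 2Q).
1 − 2P − Q = 0.85, giving −½ ln(0.85) = 0.081259.
1 − 2Q = 0.9, giving −¼ ln(0.9) = 0.026340.
d = 0.081259 + 0.026340 = 0.107599.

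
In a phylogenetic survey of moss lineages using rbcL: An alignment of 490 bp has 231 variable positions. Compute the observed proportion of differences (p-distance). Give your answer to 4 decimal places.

p = 231/490 = 0.471428… ≈ 0.4714 (to 4 d.p.).

0.4714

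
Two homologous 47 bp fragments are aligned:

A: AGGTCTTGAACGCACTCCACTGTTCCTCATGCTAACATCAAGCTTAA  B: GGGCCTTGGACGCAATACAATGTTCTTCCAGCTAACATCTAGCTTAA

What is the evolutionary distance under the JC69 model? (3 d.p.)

The sequences differ at 10 of 47 sites (1, 4, 9, 15, 17, 20, 26, 29, 30, 40), so p = 10/47 ≈ 0.212766.
d = −(3/4) ln(1 − 4p/3) = −0.75 ln(1 − 0.283688) = −0.75 ln(0.716312)
  = −0.75 × (-0.333639) = 0.250229 substitutions/site.

0.250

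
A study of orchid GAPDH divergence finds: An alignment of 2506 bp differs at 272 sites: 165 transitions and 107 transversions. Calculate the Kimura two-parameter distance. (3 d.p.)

P = 165/2506 ≈ 0.065842 and Q = 107/2506 ≈ 0.042698.
Under the Kimura two-parameter model, d = −½ ln(1 − 2P − Q) − ¼ ln(1 − 2Q).
1 − 2P − Q = 0.825618, giving −½ ln(0.825618) = 0.095812.
1 − 2Q = 0.914604, giving −¼ ln(0.914604) = 0.022316.
d = 0.095812 + 0.022316 = 0.118128.

0.118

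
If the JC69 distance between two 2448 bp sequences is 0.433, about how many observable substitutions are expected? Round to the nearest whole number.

805

Invert JC69: p = (3/4)(1 − e^(−4d/3)) = 0.75 × (1 − e^(-0.577333)) = 0.75 × (1 − 0.561394) = 0.328955.
Expected differing sites = pL ≈ 0.328955 × 2448 = 805.28184 ≈ 805.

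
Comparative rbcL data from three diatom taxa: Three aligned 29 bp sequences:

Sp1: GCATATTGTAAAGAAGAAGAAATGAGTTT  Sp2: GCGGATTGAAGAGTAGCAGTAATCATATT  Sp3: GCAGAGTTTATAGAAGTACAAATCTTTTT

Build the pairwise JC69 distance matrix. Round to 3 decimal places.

Sp1–Sp2: 10/29 sites differ → p ≈ 0.344828, d = −0.75 ln(1 − 0.459771) = 0.461822 ≈ 0.462.
Sp1–Sp3: 9/29 sites differ → p ≈ 0.310345, d = −0.75 ln(1 − 0.413793) = 0.400562 ≈ 0.401.
Sp2–Sp3: 11/29 sites differ → p ≈ 0.37931, d = −0.75 ln(1 − 0.505747) = 0.528531 ≈ 0.529.

d(Sp1,Sp2) = 0.462, d(Sp1,Sp3) = 0.401, d(Sp2,Sp3) = 0.529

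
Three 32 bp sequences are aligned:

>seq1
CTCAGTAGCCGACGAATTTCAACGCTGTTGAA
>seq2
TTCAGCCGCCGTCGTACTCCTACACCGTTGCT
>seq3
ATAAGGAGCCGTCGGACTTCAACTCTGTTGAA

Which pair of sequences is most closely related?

seq1 and seq3

seq1–seq2: 12/32 differ, p = 0.375, d = 0.520.
seq1–seq3: 7/32 differ, p = 0.219, d = 0.259.
seq2–seq3: 11/32 differ, p = 0.344, d = 0.460.
The smallest distance is between seq1 and seq3.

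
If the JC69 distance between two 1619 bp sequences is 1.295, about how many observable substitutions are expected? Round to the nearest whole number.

998

Invert JC69: p = (3/4)(1 − e^(−4d/3)) = 0.75 × (1 − e^(-1.726667)) = 0.75 × (1 − 0.177876) = 0.616593.
Expected differing sites = pL ≈ 0.616593 × 1619 = 998.264067 ≈ 998.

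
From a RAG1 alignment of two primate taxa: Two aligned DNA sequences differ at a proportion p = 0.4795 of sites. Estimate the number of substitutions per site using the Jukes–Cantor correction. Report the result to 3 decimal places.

0.765

d = −(3/4) ln(1 − 4p/3) = −0.75 ln(1 − 0.639333) = −0.75 ln(0.360667)
  = −0.75 × (-1.019800) = 0.764850 substitutions/site.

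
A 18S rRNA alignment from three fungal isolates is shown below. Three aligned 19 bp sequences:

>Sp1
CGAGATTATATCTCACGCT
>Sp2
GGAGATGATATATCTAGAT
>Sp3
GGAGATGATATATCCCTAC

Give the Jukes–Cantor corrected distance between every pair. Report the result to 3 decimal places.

Sp1–Sp2: 6/19 sites differ → p ≈ 0.315789, d = −0.75 ln(1 − 0.421052) = 0.409907 ≈ 0.410.
Sp1–Sp3: 7/19 sites differ → p ≈ 0.368421, d = −0.75 ln(1 − 0.491228) = 0.506816 ≈ 0.507.
Sp2–Sp3: 4/19 sites differ → p ≈ 0.210526, d = −0.75 ln(1 − 0.280701) = 0.247109 ≈ 0.247.

d(Sp1,Sp2) = 0.410, d(Sp1,Sp3) = 0.507, d(Sp2,Sp3) = 0.247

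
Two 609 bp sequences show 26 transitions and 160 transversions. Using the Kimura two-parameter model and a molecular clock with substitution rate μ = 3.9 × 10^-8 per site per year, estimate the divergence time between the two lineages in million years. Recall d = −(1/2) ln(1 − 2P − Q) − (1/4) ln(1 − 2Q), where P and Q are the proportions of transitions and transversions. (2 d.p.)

5.13

P = 26/609 ≈ 0.042693 and Q = 160/609 ≈ 0.262726.
Under the Kimura two-parameter model, d = −½ ln(1 − 2P − Q) − ¼ ln(1 − 2Q).
1 − 2P − Q = 0.651888, giving −½ ln(0.651888) = 0.213941.
1 − 2Q = 0.474548, giving −¼ ln(0.474548) = 0.186348.
d = 0.213941 + 0.186348 = 0.400289.
Under a molecular clock d = 2μt, so t = d/(2μ) = 0.400289 / (2 × 3.9 × 10^-8) = 5.13 million years.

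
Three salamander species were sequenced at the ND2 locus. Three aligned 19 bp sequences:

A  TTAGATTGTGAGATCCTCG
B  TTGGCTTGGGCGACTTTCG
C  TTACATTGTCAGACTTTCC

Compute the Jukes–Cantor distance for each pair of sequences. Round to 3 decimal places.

A–B: 7/19 sites differ → p ≈ 0.368421, d = −0.75 ln(1 − 0.491228) = 0.506816 ≈ 0.507.
A–C: 6/19 sites differ → p ≈ 0.315789, d = −0.75 ln(1 − 0.421052) = 0.409907 ≈ 0.410.
B–C: 7/19 sites differ → p ≈ 0.368421, d = −0.75 ln(1 − 0.491228) = 0.506816 ≈ 0.507.

d(A,B) = 0.507, d(A,C) = 0.410, d(B,C) = 0.507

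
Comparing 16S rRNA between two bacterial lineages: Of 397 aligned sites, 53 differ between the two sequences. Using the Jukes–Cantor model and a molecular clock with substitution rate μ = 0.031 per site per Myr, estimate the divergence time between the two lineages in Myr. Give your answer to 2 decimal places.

2.37

p = 53/397 ≈ 0.133501.
d = −(3/4) ln(1 − 4p/3) = −0.75 ln(1 − 0.178001) = −0.75 ln(0.821999)
  = −0.75 × (-0.196016) = 0.147012 substitutions/site.
Under a molecular clock d = 2μt, so t = d/(2μ) = 0.147012 / (2 × 0.031) = 2.37 Myr.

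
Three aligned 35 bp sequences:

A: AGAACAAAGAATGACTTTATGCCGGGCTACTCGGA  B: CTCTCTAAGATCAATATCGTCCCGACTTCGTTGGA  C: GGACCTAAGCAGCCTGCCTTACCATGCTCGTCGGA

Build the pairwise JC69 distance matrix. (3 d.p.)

A–B: 19/35 sites differ → p ≈ 0.542857, d = −0.75 ln(1 − 0.723809) = 0.964997 ≈ 0.965.
A–C: 17/35 sites differ → p ≈ 0.485714, d = −0.75 ln(1 − 0.647619) = 0.782282 ≈ 0.782.
B–C: 18/35 sites differ → p ≈ 0.514286, d = −0.75 ln(1 − 0.685715) = 0.868091 ≈ 0.868.

d(A,B) = 0.965, d(A,C) = 0.782, d(B,C) = 0.868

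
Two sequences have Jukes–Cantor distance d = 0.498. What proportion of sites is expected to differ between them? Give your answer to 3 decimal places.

0.364

p = (3/4)(1 − e^(−4d/3)) = 0.75 × (1 − e^(-0.664)) = 0.75 × (1 − 0.514788) = 0.363909.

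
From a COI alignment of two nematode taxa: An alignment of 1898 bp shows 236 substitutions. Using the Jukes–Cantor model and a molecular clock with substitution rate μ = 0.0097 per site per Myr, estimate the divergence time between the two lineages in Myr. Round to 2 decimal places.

7.01

p = 236/1898 ≈ 0.124341.
d = −(3/4) ln(1 − 4p/3) = −0.75 ln(1 − 0.165788) = −0.75 ln(0.834212)
  = −0.75 × (-0.181268) = 0.135951 substitutions/site.
Under a molecular clock d = 2μt, so t = d/(2μ) = 0.135951 / (2 × 0.0097) = 7.01 Myr.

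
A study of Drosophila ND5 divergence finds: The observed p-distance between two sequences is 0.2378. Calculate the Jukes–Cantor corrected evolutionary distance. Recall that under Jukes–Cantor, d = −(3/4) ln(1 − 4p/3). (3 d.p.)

0.286

d = −(3/4) ln(1 − 4p/3) = −0.75 ln(1 − 0.317067) = −0.75 ln(0.682933)
  = −0.75 × (-0.381359) = 0.286019 substitutions/site.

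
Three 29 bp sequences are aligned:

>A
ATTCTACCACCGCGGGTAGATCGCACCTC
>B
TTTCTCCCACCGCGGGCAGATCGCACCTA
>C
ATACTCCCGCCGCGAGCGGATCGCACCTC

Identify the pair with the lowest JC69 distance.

A and B

A–B: 4/29 differ, p = 0.138, d = 0.152.
A–C: 6/29 differ, p = 0.207, d = 0.242.
B–C: 6/29 differ, p = 0.207, d = 0.242.
The smallest distance is between A and B.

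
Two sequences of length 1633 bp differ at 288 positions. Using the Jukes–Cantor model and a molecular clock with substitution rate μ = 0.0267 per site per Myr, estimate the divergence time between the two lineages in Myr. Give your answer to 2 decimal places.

p = 288/1633 ≈ 0.176363.
d = −(3/4) ln(1 − 4p/3) = −0.75 ln(1 − 0.235151) = −0.75 ln(0.764849)
  = −0.75 × (-0.268077) = 0.201058 substitutions/site.
Under a molecular clock d = 2μt, so t = d/(2μ) = 0.201058 / (2 × 0.0267) = 3.77 Myr.

3.77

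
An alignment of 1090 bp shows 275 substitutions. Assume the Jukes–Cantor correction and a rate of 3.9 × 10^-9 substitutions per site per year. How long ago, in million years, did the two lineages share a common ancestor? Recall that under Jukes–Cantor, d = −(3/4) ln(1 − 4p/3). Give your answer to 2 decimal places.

39.43

p = 275/1090 ≈ 0.252294.
d = −(3/4) ln(1 − 4p/3) = −0.75 ln(1 − 0.336392) = −0.75 ln(0.663608)
  = −0.75 × (-0.410064) = 0.307548 substitutions/site.
Under a molecular clock d = 2μt, so t = d/(2μ) = 0.307548 / (2 × 3.9 × 10^-9) = 39.43 million years.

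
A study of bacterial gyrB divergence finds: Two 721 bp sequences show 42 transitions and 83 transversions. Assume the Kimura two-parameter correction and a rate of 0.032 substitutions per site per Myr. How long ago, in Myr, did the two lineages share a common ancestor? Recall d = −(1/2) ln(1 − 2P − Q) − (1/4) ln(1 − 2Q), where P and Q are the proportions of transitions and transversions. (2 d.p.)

3.08

P = 42/721 ≈ 0.058252 and Q = 83/721 ≈ 0.115118.
Under the Kimura two-parameter model, d = −½ ln(1 − 2P − Q) − ¼ ln(1 − 2Q).
1 − 2P − Q = 0.768378, giving −½ ln(0.768378) = 0.131737.
1 − 2Q = 0.769764, giving −¼ ln(0.769764) = 0.065418.
d = 0.131737 + 0.065418 = 0.197155.
Under a molecular clock d = 2μt, so t = d/(2μ) = 0.197155 / (2 × 0.032) = 3.08 Myr.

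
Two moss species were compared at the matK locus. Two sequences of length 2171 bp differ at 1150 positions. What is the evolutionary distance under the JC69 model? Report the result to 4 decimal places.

p = 1150/2171 ≈ 0.52971.
d = −(3/4) ln(1 − 4p/3) = −0.75 ln(1 − 0.70628) = −0.75 ln(0.29372)
  = −0.75 × (-1.225128) = 0.918846 substitutions/site.

0.9188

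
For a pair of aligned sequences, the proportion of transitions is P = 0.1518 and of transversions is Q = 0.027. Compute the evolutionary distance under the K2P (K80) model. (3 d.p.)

Under the Kimura two-parameter model, d = −½ ln(1 − 2P − Q) − ¼ ln(1 − 2Q).
1 − 2P − Q = 0.6694, giving −½ ln(0.6694) = 0.200687.
1 − 2Q = 0.946, giving −¼ ln(0.946) = 0.013878.
d = 0.200687 + 0.013878 = 0.214565.

0.215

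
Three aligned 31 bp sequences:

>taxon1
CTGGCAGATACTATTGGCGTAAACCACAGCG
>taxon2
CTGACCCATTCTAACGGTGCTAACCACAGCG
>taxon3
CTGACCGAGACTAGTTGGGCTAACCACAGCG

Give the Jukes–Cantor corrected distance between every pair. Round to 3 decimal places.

d(taxon1,taxon2) = 0.367, d(taxon1,taxon3) = 0.316, d(taxon2,taxon3) = 0.269

taxon1–taxon2: 9/31 sites differ → p ≈ 0.290323, d = −0.75 ln(1 − 0.387097) = 0.367161 ≈ 0.367.
taxon1–taxon3: 8/31 sites differ → p ≈ 0.258065, d = −0.75 ln(1 − 0.344087) = 0.316295 ≈ 0.316.
taxon2–taxon3: 7/31 sites differ → p ≈ 0.225806, d = −0.75 ln(1 − 0.301075) = 0.268659 ≈ 0.269.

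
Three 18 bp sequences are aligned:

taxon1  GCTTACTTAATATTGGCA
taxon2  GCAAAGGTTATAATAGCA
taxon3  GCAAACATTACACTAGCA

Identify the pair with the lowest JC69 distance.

taxon1–taxon2: 7/18 differ, p = 0.389, d = 0.548.
taxon1–taxon3: 7/18 differ, p = 0.389, d = 0.548.
taxon2–taxon3: 4/18 differ, p = 0.222, d = 0.264.
The smallest distance is between taxon2 and taxon3.

taxon2 and taxon3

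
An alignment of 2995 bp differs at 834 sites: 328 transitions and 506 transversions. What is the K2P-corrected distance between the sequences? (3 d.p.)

P = 328/2995 ≈ 0.109516 and Q = 506/2995 ≈ 0.168948.
Under the Kimura two-parameter model, d = −½ ln(1 − 2P − Q) − ¼ ln(1 − 2Q).
1 − 2P − Q = 0.61202, giving −½ ln(0.61202) = 0.245495.
1 − 2Q = 0.662104, giving −¼ ln(0.662104) = 0.103083.
d = 0.245495 + 0.103083 = 0.348578.

0.349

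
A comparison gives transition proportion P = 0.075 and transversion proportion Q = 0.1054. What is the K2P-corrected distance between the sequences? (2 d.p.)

Under the Kimura two-parameter model, d = −½ ln(1 − 2P − Q) − ¼ ln(1 − 2Q).
1 − 2P − Q = 0.7446, giving −½ ln(0.7446) = 0.147454.
1 − 2Q = 0.7892, giving −¼ ln(0.7892) = 0.059184.
d = 0.147454 + 0.059184 = 0.206638.

0.21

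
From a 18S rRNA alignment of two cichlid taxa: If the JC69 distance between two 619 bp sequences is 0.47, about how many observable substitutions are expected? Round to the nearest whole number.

216

Invert JC69: p = (3/4)(1 − e^(−4d/3)) = 0.75 × (1 − e^(-0.626667)) = 0.75 × (1 − 0.534370) = 0.349223.
Expected differing sites = pL ≈ 0.349223 × 619 = 216.169037 ≈ 216.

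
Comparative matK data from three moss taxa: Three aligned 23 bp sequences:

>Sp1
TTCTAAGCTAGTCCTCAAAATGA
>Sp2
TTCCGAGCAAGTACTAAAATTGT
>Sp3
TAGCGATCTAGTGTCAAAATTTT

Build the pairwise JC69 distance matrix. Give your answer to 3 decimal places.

Sp1–Sp2: 7/23 sites differ → p ≈ 0.304348, d = −0.75 ln(1 − 0.405797) = 0.390401 ≈ 0.390.
Sp1–Sp3: 12/23 sites differ → p ≈ 0.521739, d = −0.75 ln(1 − 0.695652) = 0.892188 ≈ 0.892.
Sp2–Sp3: 8/23 sites differ → p ≈ 0.347826, d = −0.75 ln(1 − 0.463768) = 0.467391 ≈ 0.467.

d(Sp1,Sp2) = 0.390, d(Sp1,Sp3) = 0.892, d(Sp2,Sp3) = 0.467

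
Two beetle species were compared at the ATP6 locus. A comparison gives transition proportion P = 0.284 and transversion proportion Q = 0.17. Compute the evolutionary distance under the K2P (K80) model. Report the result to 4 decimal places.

Under the Kimura two-parameter model, d = −½ ln(1 − 2P − Q) − ¼ ln(1 − 2Q).
1 − 2P − Q = 0.262, giving −½ ln(0.262) = 0.669705.
1 − 2Q = 0.66, giving −¼ ln(0.66) = 0.103879.
d = 0.669705 + 0.103879 = 0.773584.

0.7736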